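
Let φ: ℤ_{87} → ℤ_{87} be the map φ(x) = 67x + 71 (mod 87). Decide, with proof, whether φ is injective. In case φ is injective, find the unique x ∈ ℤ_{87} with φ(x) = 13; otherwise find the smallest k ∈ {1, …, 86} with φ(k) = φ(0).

29

If φ(x_1) = φ(x_2), then 67x_1 ≡ 67x_2 (mod 87). Because gcd(67, 87) = 1, we may cancel 67 to get x_1 ≡ x_2 (mod 87).
So φ is injective.
We now compute 67⁻¹ mod 87 explicitly. Euclid's algorithm: 87 = 1·67 + 20, 67 = 3·20 + 7, 20 = 2·7 + 6, 7 = 1·6 + 1; back-substituting gives 1 = 13·67 − 10·87, so 67⁻¹ ≡ 13 (mod 87).
Since φ is injective, we compute φ⁻¹(13): solve 67x + 71 ≡ 13 (mod 87), i.e. 67x ≡ 29 (mod 87).
Multiplying by 67⁻¹ = 13 gives x ≡ 13·29 = 377 = 4·87 + 29 ≡ 29 (mod 87).
Check: φ(29) = 67·29 + 71 = 2014 = 23·87 + 13 ≡ 13 (mod 87).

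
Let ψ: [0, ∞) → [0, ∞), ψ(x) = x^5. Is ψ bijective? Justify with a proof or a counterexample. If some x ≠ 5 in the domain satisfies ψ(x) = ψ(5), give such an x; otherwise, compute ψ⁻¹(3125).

On [0, ∞), x ↦ x^5 is strictly increasing (injective) and for any y ∈ [0, ∞) the 5th root y^{1/5} lies in [0, ∞) (surjective). So ψ is bijective.
Since x ↦ x^5 is strictly increasing on [0, ∞), it is injective there, so no x ≠ 5 in the domain has ψ(x) = ψ(5). We therefore compute ψ⁻¹(3125) = 3125^{1/5} = 5 (indeed 5^5 = 3125).

5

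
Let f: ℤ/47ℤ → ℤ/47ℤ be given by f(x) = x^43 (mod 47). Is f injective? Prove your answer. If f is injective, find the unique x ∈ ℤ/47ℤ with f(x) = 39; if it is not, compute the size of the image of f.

Since 47 is prime, the nonzero elements of ℤ/47ℤ form a cyclic group of order 46.
As gcd(43, 46) = 1, raising to the 43rd power is a bijection on this group: if x_1^43 ≡ x_2^43 then (x_1x_2^{−1})^43 = 1, and the only element of order dividing gcd(43, 46) = 1 is 1, so x_1 = x_2.
With f(0) = 0 this makes f injective on all of ℤ/47ℤ, hence bijective (finite equal-size domain and codomain). In particular f is injective.
Since f is injective, we find the preimage of 39. The inverse of x ↦ x^43 on (ℤ/47ℤ)^× is x ↦ x^15, because 43·15 = 645 = 14·46 + 1 ≡ 1 (mod 46) and x^{46} = 1 for x ≠ 0 (Fermat). So f⁻¹(39) = 39^15 mod 47.
Repeated squaring mod 47: 39^1 ≡ 39, 39^2 ≡ 39² = 1521 ≡ 17, 39^4 ≡ 17² = 289 ≡ 7, 39^8 ≡ 7² = 49 ≡ 2. Since 15 = 8 + 4 + 2 + 1, 39^15 ≡ 2·7·17·39: 2·7 = 14, then 14·17 = 238 ≡ 3, then 3·39 = 117 ≡ 23. So 39^15 ≡ 23 (mod 47).
Hence f⁻¹(39) = 23.

23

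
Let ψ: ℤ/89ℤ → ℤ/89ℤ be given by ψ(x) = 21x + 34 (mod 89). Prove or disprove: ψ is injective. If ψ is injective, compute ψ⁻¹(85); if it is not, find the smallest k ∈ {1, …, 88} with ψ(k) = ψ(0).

66

If ψ(x_1) = ψ(x_2), then 21x_1 ≡ 21x_2 (mod 89). Because gcd(21, 89) = 1, we may cancel 21 to get x_1 ≡ x_2 (mod 89).
Thus ψ is injective.
We now compute 21⁻¹ mod 89 explicitly. Euclid's algorithm: 89 = 4·21 + 5, 21 = 4·5 + 1; back-substituting gives 1 = 17·21 − 4·89, so 21⁻¹ ≡ 17 (mod 89).
Since ψ is injective, we compute ψ⁻¹(85): solve 21x + 34 ≡ 85 (mod 89), i.e. 21x ≡ 51 (mod 89).
Multiplying by 21⁻¹ = 17 gives x ≡ 17·51 = 867 = 9·89 + 66 ≡ 66 (mod 89).
Check: ψ(66) = 21·66 + 34 = 1420 = 15·89 + 85 ≡ 85 (mod 89).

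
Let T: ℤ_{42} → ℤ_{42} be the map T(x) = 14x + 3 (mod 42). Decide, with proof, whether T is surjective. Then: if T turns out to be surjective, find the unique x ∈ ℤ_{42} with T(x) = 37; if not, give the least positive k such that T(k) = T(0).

By definition, surjectivity means every element of the codomain has a preimage under T.
Since gcd(14, 42) = 14, we have 14x ≡ 0 (mod 14) for all x, so T(x) ≡ 3 (mod 14).
But 0 ≢ 3 (mod 14), so 0 ∈ ℤ_{42} has no preimage. Thus T is not surjective.
Since T is not surjective, we find the least positive k with T(k) = T(0): this means 14k ≡ 0 (mod 42), i.e. 42 ∣ 14k. Since gcd(14, 42) = 14, dividing through by 14 this holds exactly when 3 ∣ k.
The smallest positive such k is 3.

3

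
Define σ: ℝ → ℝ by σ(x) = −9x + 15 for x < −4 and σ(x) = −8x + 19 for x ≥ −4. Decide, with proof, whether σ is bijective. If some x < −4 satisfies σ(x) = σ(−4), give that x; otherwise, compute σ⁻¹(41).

Both pieces are strictly decreasing (slopes −9 and −8), so each is injective on its own interval.
The left piece maps (−∞, −4) onto (51, ∞); the right piece maps [−4, ∞) onto (−∞, 51].
Since 51 = 51, the images partition ℝ: σ is injective and surjective, hence bijective.
Because the two images are disjoint, no x < −4 has σ(x) = σ(−4), so we compute σ⁻¹(41): 41 lies in (−∞, 51], so solve −8x + 19 = 41: x = (41 − 19)/(−8) = −11/4.

-11/4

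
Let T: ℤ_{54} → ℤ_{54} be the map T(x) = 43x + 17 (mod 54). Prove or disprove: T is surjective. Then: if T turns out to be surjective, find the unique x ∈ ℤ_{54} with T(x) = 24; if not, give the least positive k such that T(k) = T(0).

Recall that surjectivity means every element of the codomain has a preimage under T.
Since gcd(43, 54) = 1, 43 is invertible modulo 54. Euclid's algorithm: 54 = 1·43 + 11, 43 = 3·11 + 10, 11 = 1·10 + 1; back-substituting gives 1 = 49·43 − 39·54, so 43⁻¹ ≡ 49 (mod 54).
Then y ↦ 49(y − 17) is a two-sided inverse to T, so every y ∈ ℤ_{54} has a preimage.
Hence T is surjective.
Since T is surjective, we find T⁻¹(24): we need 43x ≡ 24 − 17 ≡ 7 (mod 54). Using 43⁻¹ = 49: x ≡ 49·7 = 343 = 6·54 + 19, so x = 19.
Check: T(19) = 43·19 + 17 = 834 = 15·54 + 24 ≡ 24 (mod 54).

19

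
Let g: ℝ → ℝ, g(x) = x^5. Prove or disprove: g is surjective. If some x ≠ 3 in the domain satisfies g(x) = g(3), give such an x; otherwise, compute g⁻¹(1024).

4

For any y ∈ ℝ, x = y^{1/5} ∈ ℝ gives g(x) = y, so g is surjective.
Since x ↦ x^5 is strictly increasing on ℝ, it is injective there, so no x ≠ 3 in the domain has g(x) = g(3). We therefore compute g⁻¹(1024) = 1024^{1/5} = 4 (indeed 4^5 = 1024).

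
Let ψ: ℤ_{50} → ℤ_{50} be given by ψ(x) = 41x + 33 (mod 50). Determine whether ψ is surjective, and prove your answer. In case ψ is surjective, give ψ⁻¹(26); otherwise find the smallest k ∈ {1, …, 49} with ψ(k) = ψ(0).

Since gcd(41, 50) = 1, 41 is invertible modulo 50. Euclid's algorithm: 50 = 1·41 + 9, 41 = 4·9 + 5, 9 = 1·5 + 4, 5 = 1·4 + 1; back-substituting gives 1 = 11·41 − 9·50, so 41⁻¹ ≡ 11 (mod 50).
For any y ∈ ℤ_{50}, x = 11(y − 33) mod 50 satisfies ψ(x) = 41·11(y − 33) + 33 ≡ y (since 41·11 ≡ 1 mod 50). So every y has a preimage.
So ψ is surjective.
Since ψ is surjective, we compute ψ⁻¹(26): solve 41x + 33 ≡ 26 (mod 50), i.e. 41x ≡ 43 (mod 50).
Multiplying by 41⁻¹ = 11 gives x ≡ 11·43 = 473 = 9·50 + 23 ≡ 23 (mod 50).
Check: ψ(23) = 41·23 + 33 = 976 = 19·50 + 26 ≡ 26 (mod 50).

23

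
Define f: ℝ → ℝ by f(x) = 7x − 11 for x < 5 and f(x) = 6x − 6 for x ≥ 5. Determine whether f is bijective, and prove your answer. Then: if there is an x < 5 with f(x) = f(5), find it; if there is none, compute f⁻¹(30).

6

Both pieces are strictly increasing (slopes 7 and 6), so each is injective on its own interval.
The left piece maps (−∞, 5) onto (−∞, 24); the right piece maps [5, ∞) onto [24, ∞).
Since 24 = 24, the images partition ℝ: f is injective and surjective, hence bijective.
Because the two images are disjoint, no x < 5 has f(x) = f(5), so we compute f⁻¹(30): 30 lies in [24, ∞), so solve 6x − 6 = 30: x = (30 + 6)/6 = 6.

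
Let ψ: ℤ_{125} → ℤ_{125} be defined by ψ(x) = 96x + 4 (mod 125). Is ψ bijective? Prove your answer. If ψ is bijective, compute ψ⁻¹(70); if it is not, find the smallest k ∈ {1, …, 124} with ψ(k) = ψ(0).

Recall: ψ is injective when ψ(s) = ψ(t) forces s = t.
If ψ(s) = ψ(t), then 96s ≡ 96t (mod 125). Because gcd(96, 125) = 1, we may cancel 96 to get s ≡ t (mod 125).
We now compute 96⁻¹ mod 125 explicitly. Euclid's algorithm: 125 = 1·96 + 29, 96 = 3·29 + 9, 29 = 3·9 + 2, 9 = 4·2 + 1; back-substituting gives 1 = 56·96 − 43·125, so 96⁻¹ ≡ 56 (mod 125).
For any y ∈ ℤ_{125}, x = 56(y − 4) mod 125 satisfies ψ(x) = 96·56(y − 4) + 4 ≡ y (since 96·56 ≡ 1 mod 125). So every y has a preimage.
Thus ψ is bijective.
Since ψ is bijective, we find ψ⁻¹(70): we need 96x ≡ 70 − 4 ≡ 66 (mod 125). Using 96⁻¹ = 56: x ≡ 56·66 = 3696 = 29·125 + 71, so x = 71.
Check: ψ(71) = 96·71 + 4 = 6820 = 54·125 + 70 ≡ 70 (mod 125).

71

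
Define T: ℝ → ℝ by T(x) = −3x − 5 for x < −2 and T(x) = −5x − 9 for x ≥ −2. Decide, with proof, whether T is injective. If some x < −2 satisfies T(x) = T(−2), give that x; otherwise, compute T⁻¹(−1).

-8/5

Both pieces are strictly decreasing (slopes −3 and −5), so each is injective on its own interval.
The left piece maps (−∞, −2) onto (1, ∞); the right piece maps [−2, ∞) onto (−∞, 1].
These images are disjoint, so no value is attained by both pieces. Hence T is injective.
Because the two images are disjoint, no x < −2 has T(x) = T(−2), so we compute T⁻¹(−1): −1 lies in (−∞, 1], so solve −5x − 9 = −1: x = (−1 + 9)/(−5) = −8/5.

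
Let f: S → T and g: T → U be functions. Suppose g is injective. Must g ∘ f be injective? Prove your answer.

not injective

No. Take S = {1, 2}, T = U = {1, 2, 3, 4}, f(1) = f(2) = 1, and g = identity (injective).
Then (g ∘ f)(1) = (g ∘ f)(2) = 1 with 1 ≠ 2, so g ∘ f is not injective.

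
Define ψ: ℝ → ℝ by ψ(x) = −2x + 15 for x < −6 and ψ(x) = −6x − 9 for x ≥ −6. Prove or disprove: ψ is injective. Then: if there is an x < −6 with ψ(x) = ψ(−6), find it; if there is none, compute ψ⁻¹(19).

-14/3

Both pieces are strictly decreasing (slopes −2 and −6), so each is injective on its own interval.
The left piece maps (−∞, −6) onto (27, ∞); the right piece maps [−6, ∞) onto (−∞, 27].
These images are disjoint, so no value is attained by both pieces. Hence ψ is injective.
Because the two images are disjoint, no x < −6 has ψ(x) = ψ(−6), so we compute ψ⁻¹(19): 19 lies in (−∞, 27], so solve −6x − 9 = 19: x = (19 + 9)/(−6) = −14/3.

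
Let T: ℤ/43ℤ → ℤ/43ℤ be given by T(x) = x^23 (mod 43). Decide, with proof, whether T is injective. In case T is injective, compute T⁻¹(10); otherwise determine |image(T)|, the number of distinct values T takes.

15

Since 43 is prime, the nonzero elements of ℤ/43ℤ form a cyclic group of order 42.
As gcd(23, 42) = 1, raising to the 23rd power is a bijection on this group: if a^23 ≡ b^23 then (ab^{−1})^23 = 1, and the only element of order dividing gcd(23, 42) = 1 is 1, so a = b.
With T(0) = 0 this makes T injective on all of ℤ/43ℤ, hence bijective (finite equal-size domain and codomain). In particular T is injective.
Since T is injective, we find the preimage of 10. The inverse of x ↦ x^23 on (ℤ/43ℤ)^× is x ↦ x^11, because 23·11 = 253 = 6·42 + 1 ≡ 1 (mod 42) and x^{42} = 1 for x ≠ 0 (Fermat). So T⁻¹(10) = 10^11 mod 43.
Repeated squaring mod 43: 10^1 ≡ 10, 10^2 ≡ 10² = 100 ≡ 14, 10^4 ≡ 14² = 196 ≡ 24, 10^8 ≡ 24² = 576 ≡ 17. Since 11 = 8 + 2 + 1, 10^11 ≡ 17·14·10: 17·14 = 238 ≡ 23, then 23·10 = 230 ≡ 15. So 10^11 ≡ 15 (mod 43).
Hence T⁻¹(10) = 15.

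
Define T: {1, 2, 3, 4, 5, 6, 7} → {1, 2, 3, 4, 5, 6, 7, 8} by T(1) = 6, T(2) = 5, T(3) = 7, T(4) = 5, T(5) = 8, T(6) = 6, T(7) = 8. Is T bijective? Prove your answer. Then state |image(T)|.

T(2) = 5 = T(4) with 2 ≠ 4, so T is not injective, hence not bijective.
The image of T is {5, 6, 7, 8}, which has 4 elements.

4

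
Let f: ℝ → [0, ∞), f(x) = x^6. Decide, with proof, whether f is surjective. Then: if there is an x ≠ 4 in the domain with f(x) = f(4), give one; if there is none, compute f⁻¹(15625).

For any y ∈ [0, ∞), x = y^{1/6} ∈ ℝ satisfies x^6 = y, so f is surjective.
For the follow-up, such an x exists: taking x = −4 ∈ ℝ gives f(−4) = 4096 = f(4) with −4 ≠ 4.

-4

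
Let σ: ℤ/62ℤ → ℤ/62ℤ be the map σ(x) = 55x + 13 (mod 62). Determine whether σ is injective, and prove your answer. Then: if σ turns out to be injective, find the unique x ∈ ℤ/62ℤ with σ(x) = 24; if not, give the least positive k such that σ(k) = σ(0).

If σ(x_1) = σ(x_2), then 55x_1 ≡ 55x_2 (mod 62). Because gcd(55, 62) = 1, we may cancel 55 to get x_1 ≡ x_2 (mod 62).
Therefore σ is injective.
We now compute 55⁻¹ mod 62 explicitly. Euclid's algorithm: 62 = 1·55 + 7, 55 = 7·7 + 6, 7 = 1·6 + 1; back-substituting gives 1 = 53·55 − 47·62, so 55⁻¹ ≡ 53 (mod 62).
Since σ is injective, we find σ⁻¹(24): we need 55x ≡ 24 − 13 ≡ 11 (mod 62). Using 55⁻¹ = 53: x ≡ 53·11 = 583 = 9·62 + 25, so x = 25.
Check: σ(25) = 55·25 + 13 = 1388 = 22·62 + 24 ≡ 24 (mod 62).

25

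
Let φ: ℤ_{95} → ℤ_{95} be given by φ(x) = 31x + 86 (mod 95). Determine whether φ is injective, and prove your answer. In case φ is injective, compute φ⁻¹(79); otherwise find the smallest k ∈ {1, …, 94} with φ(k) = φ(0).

By definition, injectivity means: for all u, v in the domain, φ(u) = φ(v) implies u = v.
Suppose φ(u) = φ(v) in ℤ_{95}. Then 31u + 86 ≡ 31v + 86 (mod 95), thus 31(u − v) ≡ 0 (mod 95).
Since gcd(31, 95) = 1, 31 is invertible modulo 95, therefore u − v ≡ 0 (mod 95), i.e. u = v.
Hence φ is injective.
We now compute 31⁻¹ mod 95 explicitly. Euclid's algorithm: 95 = 3·31 + 2, 31 = 15·2 + 1; back-substituting gives 1 = 46·31 − 15·95, so 31⁻¹ ≡ 46 (mod 95).
Since φ is injective, we find φ⁻¹(79): we need 31x ≡ 79 − 86 ≡ 88 (mod 95). Using 31⁻¹ = 46: x ≡ 46·88 = 4048 = 42·95 + 58, so x = 58.
Check: φ(58) = 31·58 + 86 = 1884 = 19·95 + 79 ≡ 79 (mod 95).

58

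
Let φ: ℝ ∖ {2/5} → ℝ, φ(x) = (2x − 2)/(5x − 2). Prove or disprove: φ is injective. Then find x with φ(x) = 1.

Suppose φ(a) = φ(b). Cross-multiplying: (2a − 2)(5b − 2) = (2b − 2)(5a − 2).
Expanding both sides and cancelling the symmetric terms leaves 6·(a − b) = 0. Since 6 ≠ 0, a = b. Thus φ is injective.
Solving φ(x) = 1: cross-multiplying gives 2x − 2 = 1(5x − 2), which rearranges to −3x = 0, so x = 0.

0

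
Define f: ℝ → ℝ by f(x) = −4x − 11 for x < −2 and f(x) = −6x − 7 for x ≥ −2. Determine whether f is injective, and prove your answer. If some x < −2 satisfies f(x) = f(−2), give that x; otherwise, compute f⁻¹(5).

-4

Both pieces are strictly decreasing (slopes −4 and −6), so each is injective on its own interval.
The left piece maps (−∞, −2) onto (−3, ∞); the right piece maps [−2, ∞) onto (−∞, 5].
These images overlap. In particular f(−2) = 5 (right piece), and solving −4x − 11 = 5 on the left piece gives x = −4 < −2.
So f(−4) = f(−2) with −4 ≠ −2, and f is not injective. This x = −4 is the requested value below −2.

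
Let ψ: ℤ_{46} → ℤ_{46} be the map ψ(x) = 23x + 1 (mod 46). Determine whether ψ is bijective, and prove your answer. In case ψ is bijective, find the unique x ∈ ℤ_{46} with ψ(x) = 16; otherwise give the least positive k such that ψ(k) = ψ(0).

2

By definition, ψ is injective if ψ(s) = ψ(t) implies s = t.
We have gcd(23, 46) = 23 > 1. Taking s = 0 and t = 2: ψ(0) = 1 and ψ(2) = 23·2 + 1 = 47 ≡ 1 (mod 46).
So ψ(0) = ψ(2) while 0 ≠ 2, thus ψ is not injective, hence not bijective.
Since ψ is not bijective, we find the least positive k with ψ(k) = ψ(0): this means 23k ≡ 0 (mod 46), i.e. 46 ∣ 23k. Since gcd(23, 46) = 23, dividing through by 23 this holds exactly when 2 ∣ k.
The smallest positive such k is 2.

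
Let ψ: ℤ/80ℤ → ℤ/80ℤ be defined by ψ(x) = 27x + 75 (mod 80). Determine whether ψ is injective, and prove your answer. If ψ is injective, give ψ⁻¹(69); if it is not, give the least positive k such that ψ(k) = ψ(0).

62

Suppose ψ(s) = ψ(t) in ℤ/80ℤ. Then 27s + 75 ≡ 27t + 75 (mod 80), therefore 27(s − t) ≡ 0 (mod 80).
Since gcd(27, 80) = 1, 27 is invertible modulo 80, so s − t ≡ 0 (mod 80), i.e. s = t.
Therefore ψ is injective.
We now compute 27⁻¹ mod 80 explicitly. Euclid's algorithm: 80 = 2·27 + 26, 27 = 1·26 + 1; back-substituting gives 1 = 3·27 − 1·80, so 27⁻¹ ≡ 3 (mod 80).
Since ψ is injective, we find ψ⁻¹(69): we need 27x ≡ 69 − 75 ≡ 74 (mod 80). Using 27⁻¹ = 3: x ≡ 3·74 = 222 = 2·80 + 62, so x = 62.
Check: ψ(62) = 27·62 + 75 = 1749 = 21·80 + 69 ≡ 69 (mod 80).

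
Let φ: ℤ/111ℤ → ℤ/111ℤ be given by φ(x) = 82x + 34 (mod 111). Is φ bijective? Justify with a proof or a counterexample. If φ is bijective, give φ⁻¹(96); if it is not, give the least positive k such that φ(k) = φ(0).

17

Suppose φ(u) = φ(v) in ℤ/111ℤ. Then 82u + 34 ≡ 82v + 34 (mod 111), so 82(u − v) ≡ 0 (mod 111).
Since gcd(82, 111) = 1, 82 is invertible modulo 111, hence u − v ≡ 0 (mod 111), i.e. u = v.
We now compute 82⁻¹ mod 111 explicitly. Euclid's algorithm: 111 = 1·82 + 29, 82 = 2·29 + 24, 29 = 1·24 + 5, 24 = 4·5 + 4, 5 = 1·4 + 1; back-substituting gives 1 = 88·82 − 65·111, so 82⁻¹ ≡ 88 (mod 111).
For any y ∈ ℤ/111ℤ, x = 88(y − 34) mod 111 satisfies φ(x) = 82·88(y − 34) + 34 ≡ y (since 82·88 ≡ 1 mod 111). So every y has a preimage.
Therefore φ is bijective.
Since φ is bijective, we find φ⁻¹(96): we need 82x ≡ 96 − 34 ≡ 62 (mod 111). Using 82⁻¹ = 88: x ≡ 88·62 = 5456 = 49·111 + 17, so x = 17.
Check: φ(17) = 82·17 + 34 = 1428 = 12·111 + 96 ≡ 96 (mod 111).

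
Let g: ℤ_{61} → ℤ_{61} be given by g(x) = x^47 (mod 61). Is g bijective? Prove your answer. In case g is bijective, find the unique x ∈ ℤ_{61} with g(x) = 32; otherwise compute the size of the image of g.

Since 61 is prime, the nonzero elements of ℤ_{61} form a cyclic group of order 60.
As gcd(47, 60) = 1, raising to the 47th power is a bijection on this group: if u^47 ≡ v^47 then (uv^{−1})^47 = 1, and the only element of order dividing gcd(47, 60) = 1 is 1, so u = v.
With g(0) = 0 this makes g injective on all of ℤ_{61}, hence bijective (finite equal-size domain and codomain). In particular g is bijective.
Since g is bijective, we find the preimage of 32. The inverse of x ↦ x^47 on (ℤ_{61})^× is x ↦ x^23, because 47·23 = 1081 = 18·60 + 1 ≡ 1 (mod 60) and x^{60} = 1 for x ≠ 0 (Fermat). So g⁻¹(32) = 32^23 mod 61.
Repeated squaring mod 61: 32^1 ≡ 32, 32^2 ≡ 32² = 1024 ≡ 48, 32^4 ≡ 48² = 2304 ≡ 47, 32^8 ≡ 47² = 2209 ≡ 13, 32^16 ≡ 13² = 169 ≡ 47. Since 23 = 16 + 4 + 2 + 1, 32^23 ≡ 47·47·48·32: 47·47 = 2209 ≡ 13, then 13·48 = 624 ≡ 14, then 14·32 = 448 ≡ 21. So 32^23 ≡ 21 (mod 61).
Hence g⁻¹(32) = 21.

21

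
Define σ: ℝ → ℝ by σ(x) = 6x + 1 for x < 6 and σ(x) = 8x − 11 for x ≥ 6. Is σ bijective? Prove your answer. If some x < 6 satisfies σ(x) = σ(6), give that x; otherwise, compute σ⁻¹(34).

Both pieces are strictly increasing (slopes 6 and 8), so each is injective on its own interval.
The left piece maps (−∞, 6) onto (−∞, 37); the right piece maps [6, ∞) onto [37, ∞).
Since 37 = 37, the images partition ℝ: σ is injective and surjective, hence bijective.
Because the two images are disjoint, no x < 6 has σ(x) = σ(6), so we compute σ⁻¹(34): 34 lies in (−∞, 37), so solve 6x + 1 = 34: x = (34 − 1)/6 = 11/2.

11/2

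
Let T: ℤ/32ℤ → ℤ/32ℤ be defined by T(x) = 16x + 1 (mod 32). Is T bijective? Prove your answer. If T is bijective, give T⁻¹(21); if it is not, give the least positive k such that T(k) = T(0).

By definition, T is injective when T(x_1) = T(x_2) forces x_1 = x_2.
We have gcd(16, 32) = 16 > 1. Taking x_1 = 0 and x_2 = 2: T(0) = 1 and T(2) = 16·2 + 1 = 33 ≡ 1 (mod 32).
So T(0) = T(2) while 0 ≠ 2, therefore T is not injective, hence not bijective.
Since T is not bijective, we find the least positive k with T(k) = T(0): this means 16k ≡ 0 (mod 32), i.e. 32 ∣ 16k. Since gcd(16, 32) = 16, dividing through by 16 this holds exactly when 2 ∣ k.
The smallest positive such k is 2.

2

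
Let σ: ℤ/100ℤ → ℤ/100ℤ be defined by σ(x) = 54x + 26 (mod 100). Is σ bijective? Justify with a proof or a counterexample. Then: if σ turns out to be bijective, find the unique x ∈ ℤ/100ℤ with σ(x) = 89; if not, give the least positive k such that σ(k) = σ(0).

50

We have gcd(54, 100) = 2 > 1. Taking a = 0 and b = 50: σ(0) = 26 and σ(50) = 54·50 + 26 = 2726 ≡ 26 (mod 100).
So σ(0) = σ(50) while 0 ≠ 50, thus σ is not injective, hence not bijective.
Since σ is not bijective, we find the least positive k with σ(k) = σ(0): this means 54k ≡ 0 (mod 100), i.e. 100 ∣ 54k. Since gcd(54, 100) = 2, dividing through by 2 this holds exactly when 50 ∣ 27k, and as gcd(27, 50) = 1, exactly when 50 ∣ k.
The smallest positive such k is 50.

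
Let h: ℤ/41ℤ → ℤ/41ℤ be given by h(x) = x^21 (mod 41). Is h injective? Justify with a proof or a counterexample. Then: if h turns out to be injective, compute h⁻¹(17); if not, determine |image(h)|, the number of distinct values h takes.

24

Since 41 is prime, the nonzero elements of ℤ/41ℤ form a cyclic group of order 40.
As gcd(21, 40) = 1, raising to the 21st power is a bijection on this group: if u^21 ≡ v^21 then (uv^{−1})^21 = 1, and the only element of order dividing gcd(21, 40) = 1 is 1, so u = v.
With h(0) = 0 this makes h injective on all of ℤ/41ℤ, hence bijective (finite equal-size domain and codomain). In particular h is injective.
Since h is injective, we find the preimage of 17. The inverse of x ↦ x^21 on (ℤ/41ℤ)^× is x ↦ x^21, because 21·21 = 441 = 11·40 + 1 ≡ 1 (mod 40) and x^{40} = 1 for x ≠ 0 (Fermat). So h⁻¹(17) = 17^21 mod 41.
Repeated squaring mod 41: 17^1 ≡ 17, 17^2 ≡ 17² = 289 ≡ 2, 17^4 ≡ 2² = 4, 17^8 ≡ 4² = 16, 17^16 ≡ 16² = 256 ≡ 10. Since 21 = 16 + 4 + 1, 17^21 ≡ 10·4·17: 10·4 = 40, then 40·17 = 680 ≡ 24. So 17^21 ≡ 24 (mod 41).
Hence h⁻¹(17) = 24.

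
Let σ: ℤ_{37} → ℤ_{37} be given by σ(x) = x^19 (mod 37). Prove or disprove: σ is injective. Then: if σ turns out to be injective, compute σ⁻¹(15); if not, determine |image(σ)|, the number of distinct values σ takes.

Since 37 is prime, the nonzero elements of ℤ_{37} form a cyclic group of order 36.
As gcd(19, 36) = 1, raising to the 19th power is a bijection on this group: if u^19 ≡ v^19 then (uv^{−1})^19 = 1, and the only element of order dividing gcd(19, 36) = 1 is 1, so u = v.
With σ(0) = 0 this makes σ injective on all of ℤ_{37}, hence bijective (finite equal-size domain and codomain). In particular σ is injective.
Since σ is injective, we find the preimage of 15. The inverse of x ↦ x^19 on (ℤ_{37})^× is x ↦ x^19, because 19·19 = 361 = 10·36 + 1 ≡ 1 (mod 36) and x^{36} = 1 for x ≠ 0 (Fermat). So σ⁻¹(15) = 15^19 mod 37.
Repeated squaring mod 37: 15^1 ≡ 15, 15^2 ≡ 15² = 225 ≡ 3, 15^4 ≡ 3² = 9, 15^8 ≡ 9² = 81 ≡ 7, 15^16 ≡ 7² = 49 ≡ 12. Since 19 = 16 + 2 + 1, 15^19 ≡ 12·3·15: 12·3 = 36, then 36·15 = 540 ≡ 22. So 15^19 ≡ 22 (mod 37).
Hence σ⁻¹(15) = 22.

22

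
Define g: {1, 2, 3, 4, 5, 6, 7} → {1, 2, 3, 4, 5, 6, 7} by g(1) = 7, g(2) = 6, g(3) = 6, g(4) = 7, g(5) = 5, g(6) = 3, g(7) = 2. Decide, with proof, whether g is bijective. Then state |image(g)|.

g(2) = 6 = g(3) with 2 ≠ 3, so g is not injective, hence not bijective.
The image of g is {2, 3, 5, 6, 7}, which has 5 elements.

5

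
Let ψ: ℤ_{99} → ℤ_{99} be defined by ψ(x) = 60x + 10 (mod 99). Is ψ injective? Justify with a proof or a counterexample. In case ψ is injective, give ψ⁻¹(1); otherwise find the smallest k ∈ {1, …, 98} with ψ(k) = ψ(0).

33

We have gcd(60, 99) = 3 > 1. Taking a = 0 and b = 33: ψ(0) = 10 and ψ(33) = 60·33 + 10 = 1990 ≡ 10 (mod 99).
So ψ(0) = ψ(33) while 0 ≠ 33, so ψ is not injective.
Since ψ is not injective, we find the least positive k with ψ(k) = ψ(0): this means 60k ≡ 0 (mod 99), i.e. 99 ∣ 60k. Since gcd(60, 99) = 3, dividing through by 3 this holds exactly when 33 ∣ 20k, and as gcd(20, 33) = 1, exactly when 33 ∣ k.
The smallest positive such k is 33.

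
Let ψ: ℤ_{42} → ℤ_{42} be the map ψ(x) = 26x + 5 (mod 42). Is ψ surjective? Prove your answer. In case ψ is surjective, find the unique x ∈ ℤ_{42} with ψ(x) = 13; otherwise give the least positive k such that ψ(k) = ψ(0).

Since gcd(26, 42) = 2, we have 26x ≡ 0 (mod 2) for all x, so ψ(x) ≡ 1 (mod 2).
But 0 ≢ 1 (mod 2), so 0 ∈ ℤ_{42} has no preimage. Therefore ψ is not surjective.
Since ψ is not surjective, we find the least positive k with ψ(k) = ψ(0): this means 26k ≡ 0 (mod 42), i.e. 42 ∣ 26k. Since gcd(26, 42) = 2, dividing through by 2 this holds exactly when 21 ∣ 13k, and as gcd(13, 21) = 1, exactly when 21 ∣ k.
The smallest positive such k is 21.

21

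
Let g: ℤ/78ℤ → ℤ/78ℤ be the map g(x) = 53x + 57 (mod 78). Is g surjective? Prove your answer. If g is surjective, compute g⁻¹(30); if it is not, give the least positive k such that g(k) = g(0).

51

Since gcd(53, 78) = 1, 53 is invertible modulo 78. Euclid's algorithm: 78 = 1·53 + 25, 53 = 2·25 + 3, 25 = 8·3 + 1; back-substituting gives 1 = 53·53 − 36·78, so 53⁻¹ ≡ 53 (mod 78).
For any y ∈ ℤ/78ℤ, x = 53(y − 57) mod 78 satisfies g(x) = 53·53(y − 57) + 57 ≡ y (since 53·53 ≡ 1 mod 78). So every y has a preimage.
Therefore g is surjective.
Since g is surjective, we compute g⁻¹(30): solve 53x + 57 ≡ 30 (mod 78), i.e. 53x ≡ 51 (mod 78).
Multiplying by 53⁻¹ = 53 gives x ≡ 53·51 = 2703 = 34·78 + 51 ≡ 51 (mod 78).
Check: g(51) = 53·51 + 57 = 2760 = 35·78 + 30 ≡ 30 (mod 78).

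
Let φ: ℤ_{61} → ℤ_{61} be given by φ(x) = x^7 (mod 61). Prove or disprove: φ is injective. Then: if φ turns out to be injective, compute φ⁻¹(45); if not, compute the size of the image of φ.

5

Since 61 is prime, the nonzero elements of ℤ_{61} form a cyclic group of order 60.
As gcd(7, 60) = 1, raising to the 7th power is a bijection on this group: if u^7 ≡ v^7 then (uv^{−1})^7 = 1, and the only element of order dividing gcd(7, 60) = 1 is 1, so u = v.
With φ(0) = 0 this makes φ injective on all of ℤ_{61}, hence bijective (finite equal-size domain and codomain). In particular φ is injective.
Since φ is injective, we find the preimage of 45. The inverse of x ↦ x^7 on (ℤ_{61})^× is x ↦ x^43, because 7·43 = 301 = 5·60 + 1 ≡ 1 (mod 60) and x^{60} = 1 for x ≠ 0 (Fermat). So φ⁻¹(45) = 45^43 mod 61.
Repeated squaring mod 61: 45^1 ≡ 45, 45^2 ≡ 45² = 2025 ≡ 12, 45^4 ≡ 12² = 144 ≡ 22, 45^8 ≡ 22² = 484 ≡ 57, 45^16 ≡ 57² = 3249 ≡ 16, 45^32 ≡ 16² = 256 ≡ 12. Since 43 = 32 + 8 + 2 + 1, 45^43 ≡ 12·57·12·45: 12·57 = 684 ≡ 13, then 13·12 = 156 ≡ 34, then 34·45 = 1530 ≡ 5. So 45^43 ≡ 5 (mod 61).
Hence φ⁻¹(45) = 5.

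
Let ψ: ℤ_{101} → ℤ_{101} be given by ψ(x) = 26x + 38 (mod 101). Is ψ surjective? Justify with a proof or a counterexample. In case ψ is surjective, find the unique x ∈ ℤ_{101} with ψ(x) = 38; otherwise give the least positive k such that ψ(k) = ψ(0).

Since gcd(26, 101) = 1, 26 is invertible modulo 101. Euclid's algorithm: 101 = 3·26 + 23, 26 = 1·23 + 3, 23 = 7·3 + 2, 3 = 1·2 + 1; back-substituting gives 1 = 35·26 − 9·101, so 26⁻¹ ≡ 35 (mod 101).
Then y ↦ 35(y − 38) is a two-sided inverse to ψ, so every y ∈ ℤ_{101} has a preimage.
Hence ψ is surjective.
Since ψ is surjective, we find ψ⁻¹(38): we need 26x ≡ 38 − 38 ≡ 0 (mod 101). Using 26⁻¹ = 35: x ≡ 35·0 = 0, so x = 0.
Check: ψ(0) = 26·0 + 38 = 38 ≡ 38 (mod 101).

0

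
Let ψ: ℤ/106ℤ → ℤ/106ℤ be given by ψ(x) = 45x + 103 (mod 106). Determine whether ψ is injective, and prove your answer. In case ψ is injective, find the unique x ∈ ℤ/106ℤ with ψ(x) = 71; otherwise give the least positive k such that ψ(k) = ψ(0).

If ψ(u) = ψ(v), then 45u ≡ 45v (mod 106). Because gcd(45, 106) = 1, we may cancel 45 to get u ≡ v (mod 106).
Therefore ψ is injective.
We now compute 45⁻¹ mod 106 explicitly. Euclid's algorithm: 106 = 2·45 + 16, 45 = 2·16 + 13, 16 = 1·13 + 3, 13 = 4·3 + 1; back-substituting gives 1 = 33·45 − 14·106, so 45⁻¹ ≡ 33 (mod 106).
Since ψ is injective, we find ψ⁻¹(71): we need 45x ≡ 71 − 103 ≡ 74 (mod 106). Using 45⁻¹ = 33: x ≡ 33·74 = 2442 = 23·106 + 4, so x = 4.
Check: ψ(4) = 45·4 + 103 = 283 = 2·106 + 71 ≡ 71 (mod 106).

4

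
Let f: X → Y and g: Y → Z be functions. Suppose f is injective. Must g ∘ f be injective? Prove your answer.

not injective

No. Take X = Y = Z = {0, 1}, f = identity (injective), and g(x) = 0 for every x.
Then (g ∘ f)(0) = 0 = (g ∘ f)(1) with 0 ≠ 1, so g ∘ f is not injective.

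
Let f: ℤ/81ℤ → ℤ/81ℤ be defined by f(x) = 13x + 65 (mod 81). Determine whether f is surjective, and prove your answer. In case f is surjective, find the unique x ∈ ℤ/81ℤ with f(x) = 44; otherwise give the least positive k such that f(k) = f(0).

Since gcd(13, 81) = 1, 13 is invertible modulo 81. Euclid's algorithm: 81 = 6·13 + 3, 13 = 4·3 + 1; back-substituting gives 1 = 25·13 − 4·81, so 13⁻¹ ≡ 25 (mod 81).
For any y ∈ ℤ/81ℤ, x = 25(y − 65) mod 81 satisfies f(x) = 13·25(y − 65) + 65 ≡ y (since 13·25 ≡ 1 mod 81). So every y has a preimage.
Thus f is surjective.
Since f is surjective, we compute f⁻¹(44): solve 13x + 65 ≡ 44 (mod 81), i.e. 13x ≡ 60 (mod 81).
Multiplying by 13⁻¹ = 25 gives x ≡ 25·60 = 1500 = 18·81 + 42 ≡ 42 (mod 81).
Check: f(42) = 13·42 + 65 = 611 = 7·81 + 44 ≡ 44 (mod 81).

42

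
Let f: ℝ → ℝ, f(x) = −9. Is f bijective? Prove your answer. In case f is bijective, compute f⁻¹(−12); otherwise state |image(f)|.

f(0) = −9 = f(1) with 0 ≠ 1, so f is not injective, hence not bijective.
Since f is not bijective, we state |image(f)|: the image of f is {−9}, which has 1 element.

1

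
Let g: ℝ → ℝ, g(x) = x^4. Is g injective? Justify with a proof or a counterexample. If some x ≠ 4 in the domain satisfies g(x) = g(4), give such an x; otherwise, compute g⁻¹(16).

-4

g(4) = 256 = (−4)^4 = g(−4) (since 4 is even), with 4 ≠ −4. So g is not injective.
For the follow-up, such an x exists: taking x = −4 ∈ ℝ gives g(−4) = 256 = g(4) with −4 ≠ 4.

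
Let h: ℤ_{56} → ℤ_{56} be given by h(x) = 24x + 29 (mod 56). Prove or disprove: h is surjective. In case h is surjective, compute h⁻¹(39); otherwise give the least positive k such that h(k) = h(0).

Since gcd(24, 56) = 8, we have 24x ≡ 0 (mod 8) for all x, so h(x) ≡ 5 (mod 8).
But 0 ≢ 5 (mod 8), so 0 ∈ ℤ_{56} has no preimage. Thus h is not surjective.
Since h is not surjective, we find the least positive k with h(k) = h(0): this means 24k ≡ 0 (mod 56), i.e. 56 ∣ 24k. Since gcd(24, 56) = 8, dividing through by 8 this holds exactly when 7 ∣ 3k, and as gcd(3, 7) = 1, exactly when 7 ∣ k.
The smallest positive such k is 7.

7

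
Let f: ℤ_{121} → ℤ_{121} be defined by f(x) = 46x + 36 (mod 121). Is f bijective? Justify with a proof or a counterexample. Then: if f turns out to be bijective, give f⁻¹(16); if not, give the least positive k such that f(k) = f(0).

89

If f(u) = f(v), then 46u ≡ 46v (mod 121). Because gcd(46, 121) = 1, we may cancel 46 to get u ≡ v (mod 121).
We now compute 46⁻¹ mod 121 explicitly. Euclid's algorithm: 121 = 2·46 + 29, 46 = 1·29 + 17, 29 = 1·17 + 12, 17 = 1·12 + 5, 12 = 2·5 + 2, 5 = 2·2 + 1; back-substituting gives 1 = 50·46 − 19·121, so 46⁻¹ ≡ 50 (mod 121).
Then y ↦ 50(y − 36) is a two-sided inverse to f, so every y ∈ ℤ_{121} has a preimage.
So f is bijective.
Since f is bijective, we compute f⁻¹(16): solve 46x + 36 ≡ 16 (mod 121), i.e. 46x ≡ 101 (mod 121).
Multiplying by 46⁻¹ = 50 gives x ≡ 50·101 = 5050 = 41·121 + 89 ≡ 89 (mod 121).
Check: f(89) = 46·89 + 36 = 4130 = 34·121 + 16 ≡ 16 (mod 121).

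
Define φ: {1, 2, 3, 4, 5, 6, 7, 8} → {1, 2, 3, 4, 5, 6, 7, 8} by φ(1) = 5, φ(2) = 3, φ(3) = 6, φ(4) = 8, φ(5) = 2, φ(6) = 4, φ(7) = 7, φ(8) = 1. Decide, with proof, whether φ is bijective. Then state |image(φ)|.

8

The values 5, 3, 6, 8, 2, 4, 7, 1 are a permutation of {1, 2, 3, 4, 5, 6, 7, 8}: each element appears exactly once.
So φ is injective and surjective, hence bijective.
The image of φ is {1, 2, 3, 4, 5, 6, 7, 8}, which has 8 elements.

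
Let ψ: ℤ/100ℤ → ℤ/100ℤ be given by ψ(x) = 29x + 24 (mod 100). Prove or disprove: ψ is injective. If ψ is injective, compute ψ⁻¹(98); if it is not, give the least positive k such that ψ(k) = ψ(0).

By definition, injectivity means: for all u, v in the domain, ψ(u) = ψ(v) implies u = v.
Suppose ψ(u) = ψ(v) in ℤ/100ℤ. Then 29u + 24 ≡ 29v + 24 (mod 100), therefore 29(u − v) ≡ 0 (mod 100).
Since gcd(29, 100) = 1, 29 is invertible modulo 100, hence u − v ≡ 0 (mod 100), i.e. u = v.
Therefore ψ is injective.
We now compute 29⁻¹ mod 100 explicitly. Euclid's algorithm: 100 = 3·29 + 13, 29 = 2·13 + 3, 13 = 4·3 + 1; back-substituting gives 1 = 69·29 − 20·100, so 29⁻¹ ≡ 69 (mod 100).
Since ψ is injective, we find ψ⁻¹(98): we need 29x ≡ 98 − 24 ≡ 74 (mod 100). Using 29⁻¹ = 69: x ≡ 69·74 = 5106 = 51·100 + 6, so x = 6.
Check: ψ(6) = 29·6 + 24 = 198 = 1·100 + 98 ≡ 98 (mod 100).

6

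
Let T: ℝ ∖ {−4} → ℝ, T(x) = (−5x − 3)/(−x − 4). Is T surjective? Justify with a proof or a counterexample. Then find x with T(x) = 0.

-3/5

If T(x) = 5, cross-multiplying gives −1(−5x − 3) = −5(−x − 4), which simplifies to 3 = 20 — false.  So 5 has no preimage and T is not surjective.
Solving T(x) = 0: cross-multiplying gives −5x − 3 = 0(−x − 4), which rearranges to −5x = 3, so x = −3/5.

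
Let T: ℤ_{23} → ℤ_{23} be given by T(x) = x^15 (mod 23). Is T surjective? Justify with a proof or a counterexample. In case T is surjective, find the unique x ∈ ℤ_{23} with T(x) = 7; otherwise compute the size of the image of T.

Since 23 is prime, the nonzero elements of ℤ_{23} form a cyclic group of order 22.
As gcd(15, 22) = 1, raising to the 15th power is a bijection on this group: if a^15 ≡ b^15 then (ab^{−1})^15 = 1, and the only element of order dividing gcd(15, 22) = 1 is 1, so a = b.
With T(0) = 0 this makes T injective on all of ℤ_{23}, hence bijective (finite equal-size domain and codomain). In particular T is surjective.
Since T is surjective, we find the preimage of 7. The inverse of x ↦ x^15 on (ℤ_{23})^× is x ↦ x^3, because 15·3 = 45 = 2·22 + 1 ≡ 1 (mod 22) and x^{22} = 1 for x ≠ 0 (Fermat). So T⁻¹(7) = 7^3 mod 23.
Repeated squaring mod 23: 7^1 ≡ 7, 7^2 ≡ 7² = 49 ≡ 3. Since 3 = 2 + 1, 7^3 ≡ 3·7: 3·7 = 21. So 7^3 ≡ 21 (mod 23).
Hence T⁻¹(7) = 21.

21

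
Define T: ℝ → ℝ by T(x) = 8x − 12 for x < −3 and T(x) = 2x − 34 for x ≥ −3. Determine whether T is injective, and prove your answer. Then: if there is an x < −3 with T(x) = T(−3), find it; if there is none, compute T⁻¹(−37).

-7/2

Both pieces are strictly increasing (slopes 8 and 2), so each is injective on its own interval.
The left piece maps (−∞, −3) onto (−∞, −36); the right piece maps [−3, ∞) onto [−40, ∞).
These images overlap. In particular T(−3) = −40 (right piece), and solving 8x − 12 = −40 on the left piece gives x = −7/2 < −3.
So T(−7/2) = T(−3) with −7/2 ≠ −3, and T is not injective. This x = −7/2 is the requested value below −3.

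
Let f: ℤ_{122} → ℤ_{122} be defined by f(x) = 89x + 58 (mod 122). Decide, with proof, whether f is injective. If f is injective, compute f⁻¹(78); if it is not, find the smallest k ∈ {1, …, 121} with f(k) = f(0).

114

Suppose f(x_1) = f(x_2) in ℤ_{122}. Then 89x_1 + 58 ≡ 89x_2 + 58 (mod 122), hence 89(x_1 − x_2) ≡ 0 (mod 122).
Since gcd(89, 122) = 1, 89 is invertible modulo 122, therefore x_1 − x_2 ≡ 0 (mod 122), i.e. x_1 = x_2.
So f is injective.
We now compute 89⁻¹ mod 122 explicitly. Euclid's algorithm: 122 = 1·89 + 33, 89 = 2·33 + 23, 33 = 1·23 + 10, 23 = 2·10 + 3, 10 = 3·3 + 1; back-substituting gives 1 = 85·89 − 62·122, so 89⁻¹ ≡ 85 (mod 122).
Since f is injective, we compute f⁻¹(78): solve 89x + 58 ≡ 78 (mod 122), i.e. 89x ≡ 20 (mod 122).
Multiplying by 89⁻¹ = 85 gives x ≡ 85·20 = 1700 = 13·122 + 114 ≡ 114 (mod 122).
Check: f(114) = 89·114 + 58 = 10204 = 83·122 + 78 ≡ 78 (mod 122).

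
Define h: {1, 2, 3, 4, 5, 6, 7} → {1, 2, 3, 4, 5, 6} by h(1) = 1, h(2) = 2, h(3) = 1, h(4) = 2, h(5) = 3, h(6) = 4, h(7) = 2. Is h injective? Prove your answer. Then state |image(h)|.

4

h(1) = 1 = h(3) with 1 ≠ 3, so h is not injective.
The image of h is {1, 2, 3, 4}, which has 4 elements.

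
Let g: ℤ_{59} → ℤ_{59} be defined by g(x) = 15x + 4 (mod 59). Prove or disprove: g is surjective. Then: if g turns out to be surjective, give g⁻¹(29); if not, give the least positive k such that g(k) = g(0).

By definition, g is surjective if every y in the codomain equals g(x) for some x in the domain.
Since gcd(15, 59) = 1, 15 is invertible modulo 59. Euclid's algorithm: 59 = 3·15 + 14, 15 = 1·14 + 1; back-substituting gives 1 = 4·15 − 1·59, so 15⁻¹ ≡ 4 (mod 59).
For any y ∈ ℤ_{59}, x = 4(y − 4) mod 59 satisfies g(x) = 15·4(y − 4) + 4 ≡ y (since 15·4 ≡ 1 mod 59). So every y has a preimage.
So g is surjective.
Since g is surjective, we compute g⁻¹(29): solve 15x + 4 ≡ 29 (mod 59), i.e. 15x ≡ 25 (mod 59).
Multiplying by 15⁻¹ = 4 gives x ≡ 4·25 = 100 = 1·59 + 41 ≡ 41 (mod 59).
Check: g(41) = 15·41 + 4 = 619 = 10·59 + 29 ≡ 29 (mod 59).

41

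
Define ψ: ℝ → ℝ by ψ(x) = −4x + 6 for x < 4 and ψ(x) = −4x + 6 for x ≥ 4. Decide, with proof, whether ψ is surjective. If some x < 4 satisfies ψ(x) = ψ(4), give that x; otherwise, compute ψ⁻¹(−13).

Both pieces are strictly decreasing (slopes −4 and −4), so each is injective on its own interval.
The left piece maps (−∞, 4) onto (−10, ∞); the right piece maps [4, ∞) onto (−∞, −10].
These images together cover ℝ, so ψ is surjective.
Because the two images are disjoint, no x < 4 has ψ(x) = ψ(4), so we compute ψ⁻¹(−13): −13 lies in (−∞, −10], so solve −4x + 6 = −13: x = (−13 − 6)/(−4) = 19/4.

19/4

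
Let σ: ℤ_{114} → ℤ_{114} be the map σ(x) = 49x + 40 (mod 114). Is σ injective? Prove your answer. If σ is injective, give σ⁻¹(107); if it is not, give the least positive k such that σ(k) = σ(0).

Suppose σ(s) = σ(t) in ℤ_{114}. Then 49s + 40 ≡ 49t + 40 (mod 114), thus 49(s − t) ≡ 0 (mod 114).
Since gcd(49, 114) = 1, 49 is invertible modulo 114, therefore s − t ≡ 0 (mod 114), i.e. s = t.
Therefore σ is injective.
We now compute 49⁻¹ mod 114 explicitly. Euclid's algorithm: 114 = 2·49 + 16, 49 = 3·16 + 1; back-substituting gives 1 = 7·49 − 3·114, so 49⁻¹ ≡ 7 (mod 114).
Since σ is injective, we compute σ⁻¹(107): solve 49x + 40 ≡ 107 (mod 114), i.e. 49x ≡ 67 (mod 114).
Multiplying by 49⁻¹ = 7 gives x ≡ 7·67 = 469 = 4·114 + 13 ≡ 13 (mod 114).
Check: σ(13) = 49·13 + 40 = 677 = 5·114 + 107 ≡ 107 (mod 114).

13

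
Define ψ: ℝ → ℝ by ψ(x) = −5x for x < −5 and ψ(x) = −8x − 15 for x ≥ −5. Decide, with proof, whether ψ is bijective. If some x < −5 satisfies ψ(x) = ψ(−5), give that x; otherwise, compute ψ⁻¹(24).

-39/8

Both pieces are strictly decreasing (slopes −5 and −8), so each is injective on its own interval.
The left piece maps (−∞, −5) onto (25, ∞); the right piece maps [−5, ∞) onto (−∞, 25].
Since 25 = 25, the images partition ℝ: ψ is injective and surjective, hence bijective.
Because the two images are disjoint, no x < −5 has ψ(x) = ψ(−5), so we compute ψ⁻¹(24): 24 lies in (−∞, 25], so solve −8x − 15 = 24: x = (24 + 15)/(−8) = −39/8.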